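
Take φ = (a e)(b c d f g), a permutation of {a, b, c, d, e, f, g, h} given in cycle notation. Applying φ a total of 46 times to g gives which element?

b

g lies in the 5-cycle (b c d f g).
On a 5-cycle, φ^5 is the identity, so φ^46 = φ^1 there (46 ≡ 1 mod 5).
Advancing 1 step from g: g → b.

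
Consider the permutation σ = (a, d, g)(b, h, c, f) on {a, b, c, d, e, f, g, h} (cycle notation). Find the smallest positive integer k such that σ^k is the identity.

12

The cycle type of σ is (4, 3, 1).
The order of σ is the least common multiple of its cycle lengths: lcm(4, 3) = 12.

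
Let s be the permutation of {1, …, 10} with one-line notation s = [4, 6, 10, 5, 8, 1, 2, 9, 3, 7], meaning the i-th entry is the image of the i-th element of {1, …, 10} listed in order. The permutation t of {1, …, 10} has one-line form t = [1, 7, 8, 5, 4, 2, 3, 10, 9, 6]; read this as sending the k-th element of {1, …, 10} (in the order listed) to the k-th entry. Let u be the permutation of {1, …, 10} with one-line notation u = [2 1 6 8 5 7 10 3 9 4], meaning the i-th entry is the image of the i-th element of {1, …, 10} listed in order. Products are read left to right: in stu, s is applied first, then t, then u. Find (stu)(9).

3

Apply the permutations in order: s(9) = 3, then t(3) = 8, then u(8) = 3. So (stu)(9) = 3.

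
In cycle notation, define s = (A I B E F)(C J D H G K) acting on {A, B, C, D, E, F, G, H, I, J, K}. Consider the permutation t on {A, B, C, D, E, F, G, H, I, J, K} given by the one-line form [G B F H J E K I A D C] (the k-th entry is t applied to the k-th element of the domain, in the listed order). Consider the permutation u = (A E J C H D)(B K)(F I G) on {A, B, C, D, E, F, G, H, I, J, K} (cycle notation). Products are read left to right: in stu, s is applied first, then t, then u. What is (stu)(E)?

Apply the permutations in order: s(E) = F, then t(F) = E, then u(E) = J. So (stu)(E) = J.

J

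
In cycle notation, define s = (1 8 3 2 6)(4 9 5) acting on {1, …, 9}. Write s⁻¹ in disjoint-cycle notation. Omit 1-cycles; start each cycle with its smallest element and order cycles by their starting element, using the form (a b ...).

(1 6 2 3 8)(4 5 9)

The inverse reverses each cycle.
Reversing each cycle of s and rotating so the smallest element leads gives (1 6 2 3 8)(4 5 9).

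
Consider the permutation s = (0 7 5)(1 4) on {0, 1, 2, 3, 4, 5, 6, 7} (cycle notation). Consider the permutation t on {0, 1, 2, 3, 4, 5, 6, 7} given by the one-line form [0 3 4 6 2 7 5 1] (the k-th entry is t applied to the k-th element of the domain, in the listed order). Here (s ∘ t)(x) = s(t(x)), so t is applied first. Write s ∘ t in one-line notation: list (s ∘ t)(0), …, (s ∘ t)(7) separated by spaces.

For each element, apply t then s: 0 → 0 → 7; 1 → 3 → 3; 2 → 4 → 1; 3 → 6 → 6; 4 → 2 → 2; 5 → 7 → 5; 6 → 5 → 0; 7 → 1 → 4.
So s ∘ t in one-line form is 7 3 1 6 2 5 0 4.

7 3 1 6 2 5 0 4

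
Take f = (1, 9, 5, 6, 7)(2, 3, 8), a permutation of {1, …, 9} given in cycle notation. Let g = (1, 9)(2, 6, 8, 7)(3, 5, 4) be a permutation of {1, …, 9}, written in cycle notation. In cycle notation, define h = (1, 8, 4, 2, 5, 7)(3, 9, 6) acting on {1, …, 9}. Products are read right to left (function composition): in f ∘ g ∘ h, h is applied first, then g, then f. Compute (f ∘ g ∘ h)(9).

2

(f ∘ g ∘ h)(9) = f(g(h(9))). h(9) = 6, then g(6) = 8, then f(8) = 2, so the result is 2.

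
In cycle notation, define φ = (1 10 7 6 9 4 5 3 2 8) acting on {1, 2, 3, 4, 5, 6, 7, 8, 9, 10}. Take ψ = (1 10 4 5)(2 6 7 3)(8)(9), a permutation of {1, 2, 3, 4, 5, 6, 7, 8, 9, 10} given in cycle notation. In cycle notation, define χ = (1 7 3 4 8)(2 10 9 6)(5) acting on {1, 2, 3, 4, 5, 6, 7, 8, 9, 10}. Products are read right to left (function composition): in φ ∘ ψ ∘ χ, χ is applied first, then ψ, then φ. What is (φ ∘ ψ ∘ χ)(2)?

5

Chase 2: χ(2) = 10; ψ(10) = 4; φ(4) = 5. Hence (φ ∘ ψ ∘ χ)(2) = 5.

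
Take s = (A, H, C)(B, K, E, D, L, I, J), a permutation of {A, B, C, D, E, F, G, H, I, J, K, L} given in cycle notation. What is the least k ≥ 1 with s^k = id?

21

The cycle type of s is (7, 3, 1, 1).
Since disjoint cycles commute, ord(s) = lcm(7, 3) = 21.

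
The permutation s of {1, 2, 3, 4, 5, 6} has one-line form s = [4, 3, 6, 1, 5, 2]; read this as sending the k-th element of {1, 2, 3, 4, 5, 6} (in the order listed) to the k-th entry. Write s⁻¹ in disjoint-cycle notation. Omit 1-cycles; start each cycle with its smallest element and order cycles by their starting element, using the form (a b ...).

First write s in disjoint cycles: (1 4)(2 3 6).
The inverse reverses every cycle; in canonical form, s⁻¹ = (1 4)(2 6 3).

(1 4)(2 6 3)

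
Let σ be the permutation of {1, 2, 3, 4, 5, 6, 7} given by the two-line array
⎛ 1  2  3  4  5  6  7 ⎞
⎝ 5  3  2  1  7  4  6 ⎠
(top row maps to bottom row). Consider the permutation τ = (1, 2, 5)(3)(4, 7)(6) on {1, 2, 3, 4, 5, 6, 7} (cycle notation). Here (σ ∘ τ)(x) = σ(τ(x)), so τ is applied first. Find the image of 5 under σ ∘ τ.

First apply τ: τ(5) = 1, then σ(1) = 5. Thus (σ ∘ τ)(5) = 5.

5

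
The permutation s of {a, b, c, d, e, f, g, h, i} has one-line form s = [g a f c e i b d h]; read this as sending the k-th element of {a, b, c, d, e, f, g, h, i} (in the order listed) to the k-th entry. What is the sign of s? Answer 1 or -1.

1

In disjoint-cycle form the cycle lengths are 5, 3, 1.
A cycle is odd iff its length is even; s has 0 even-length cycles, so sgn(s) = (−1)^0 and s is even.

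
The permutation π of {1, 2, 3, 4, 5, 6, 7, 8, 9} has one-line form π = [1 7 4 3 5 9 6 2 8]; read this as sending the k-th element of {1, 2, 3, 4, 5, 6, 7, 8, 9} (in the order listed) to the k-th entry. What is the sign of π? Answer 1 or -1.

-1

In disjoint-cycle form the cycle lengths are 5, 2, 1, 1.
A cycle is odd iff its length is even; π has 1 even-length cycle, so sgn(π) = (−1)^1 and π is odd.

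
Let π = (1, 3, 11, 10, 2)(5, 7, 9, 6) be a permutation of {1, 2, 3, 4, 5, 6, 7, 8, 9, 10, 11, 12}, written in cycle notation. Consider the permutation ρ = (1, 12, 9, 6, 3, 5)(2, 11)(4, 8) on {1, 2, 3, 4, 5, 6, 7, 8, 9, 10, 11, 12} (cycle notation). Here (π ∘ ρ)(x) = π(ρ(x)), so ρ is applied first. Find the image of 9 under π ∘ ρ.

First apply ρ: ρ(9) = 6, then π(6) = 5. Thus (π ∘ ρ)(9) = 5.

5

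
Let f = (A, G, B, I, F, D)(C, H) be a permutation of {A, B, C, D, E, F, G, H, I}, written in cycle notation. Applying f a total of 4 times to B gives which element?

A

B lies in the 6-cycle (A, G, B, I, F, D).
Stepping 4 places around the cycle: B → I → F → D → A.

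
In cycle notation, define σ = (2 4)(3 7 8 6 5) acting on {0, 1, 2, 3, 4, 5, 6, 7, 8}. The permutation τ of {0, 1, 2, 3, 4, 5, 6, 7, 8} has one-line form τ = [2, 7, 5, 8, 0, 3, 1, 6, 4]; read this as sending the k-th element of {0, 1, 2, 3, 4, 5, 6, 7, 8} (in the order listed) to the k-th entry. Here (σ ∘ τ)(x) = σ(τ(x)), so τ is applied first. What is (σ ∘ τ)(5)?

First apply τ: τ(5) = 3, then σ(3) = 7. Thus (σ ∘ τ)(5) = 7.

7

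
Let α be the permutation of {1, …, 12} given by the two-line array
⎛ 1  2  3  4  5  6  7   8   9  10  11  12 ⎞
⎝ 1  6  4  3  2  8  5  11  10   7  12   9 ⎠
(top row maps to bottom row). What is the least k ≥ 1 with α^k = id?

Decomposing into disjoint cycles gives cycle lengths 9, 2, 1.
The order is lcm(9, 2) = 18.

18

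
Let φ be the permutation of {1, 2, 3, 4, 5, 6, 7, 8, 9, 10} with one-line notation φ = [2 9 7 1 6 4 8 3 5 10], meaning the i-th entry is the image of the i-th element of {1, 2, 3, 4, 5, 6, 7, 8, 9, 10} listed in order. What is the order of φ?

Writing φ as disjoint cycles, the cycle lengths are 6, 3, 1.
The order of φ is the least common multiple of its cycle lengths: lcm(6, 3) = 6.

6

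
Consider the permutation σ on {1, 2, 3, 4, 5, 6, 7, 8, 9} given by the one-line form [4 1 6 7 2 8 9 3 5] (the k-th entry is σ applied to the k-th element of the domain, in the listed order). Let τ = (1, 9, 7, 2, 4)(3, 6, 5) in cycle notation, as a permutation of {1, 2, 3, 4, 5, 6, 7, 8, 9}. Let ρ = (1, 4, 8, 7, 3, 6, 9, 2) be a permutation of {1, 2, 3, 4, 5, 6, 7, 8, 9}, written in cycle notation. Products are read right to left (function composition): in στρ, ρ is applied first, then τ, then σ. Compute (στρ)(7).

Chase 7: ρ(7) = 3; τ(3) = 6; σ(6) = 8. Hence (στρ)(7) = 8.

8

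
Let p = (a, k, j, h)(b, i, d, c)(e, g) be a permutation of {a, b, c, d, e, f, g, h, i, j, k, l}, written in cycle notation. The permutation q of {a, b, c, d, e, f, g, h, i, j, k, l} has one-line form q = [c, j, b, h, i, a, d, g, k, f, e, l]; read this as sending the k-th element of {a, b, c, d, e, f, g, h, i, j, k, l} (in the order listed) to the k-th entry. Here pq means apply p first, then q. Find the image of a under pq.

e

p(a) = k, then q(k) = e; composing gives (pq)(a) = e.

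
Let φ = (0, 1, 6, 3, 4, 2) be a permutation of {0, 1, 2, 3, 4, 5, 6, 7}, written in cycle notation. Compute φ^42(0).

0 lies in the 6-cycle (0, 1, 6, 3, 4, 2).
On a 6-cycle, φ^6 is the identity, so φ^42 = φ^0 there (42 ≡ 0 mod 6).
So φ^42(0) = 0.

0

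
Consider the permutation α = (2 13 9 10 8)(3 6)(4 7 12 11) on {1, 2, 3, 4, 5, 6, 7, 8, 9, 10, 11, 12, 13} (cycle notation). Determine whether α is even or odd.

even

The cycle lengths are 5, 4, 2, 1, 1.
A cycle of length ℓ contributes ℓ−1 transpositions, so α is a product of 4 + 3 + 1 = 8 transpositions — even.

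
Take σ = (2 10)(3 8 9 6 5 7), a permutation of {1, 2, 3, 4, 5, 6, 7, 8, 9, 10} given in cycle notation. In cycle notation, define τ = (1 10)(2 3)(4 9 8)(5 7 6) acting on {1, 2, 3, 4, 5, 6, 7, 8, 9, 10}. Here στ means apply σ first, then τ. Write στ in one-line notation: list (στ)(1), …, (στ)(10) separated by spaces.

10 1 4 9 6 7 2 8 5 3

(στ)(x) = τ(σ(x)). Computing each image: τ(σ(1)) = τ(1) = 10, τ(σ(2)) = τ(10) = 1, τ(σ(3)) = τ(8) = 4, τ(σ(4)) = τ(4) = 9, τ(σ(5)) = τ(7) = 6, τ(σ(6)) = τ(5) = 7, τ(σ(7)) = τ(3) = 2, τ(σ(8)) = τ(9) = 8, τ(σ(9)) = τ(6) = 5, τ(σ(10)) = τ(2) = 3.
Hence στ = [10 1 4 9 6 7 2 8 5 3].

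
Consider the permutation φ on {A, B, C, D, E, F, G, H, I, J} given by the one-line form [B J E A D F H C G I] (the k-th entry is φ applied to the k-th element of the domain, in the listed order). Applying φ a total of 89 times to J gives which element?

B

Tracing J → I → … returns to J after 9 steps, so J lies in a 9-cycle (A B J I G H C E D).
Since the cycle has length 9, φ^89 acts on it the same as φ^8 (89 mod 9 = 8).
Stepping 8 places around the cycle: J → I → G → H → C → E → D → A → B.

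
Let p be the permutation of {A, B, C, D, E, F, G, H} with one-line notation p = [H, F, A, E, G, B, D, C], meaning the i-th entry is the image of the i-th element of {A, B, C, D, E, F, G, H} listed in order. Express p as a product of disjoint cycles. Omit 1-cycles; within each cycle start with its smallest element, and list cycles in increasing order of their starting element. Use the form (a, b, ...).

(A, H, C)(B, F)(D, E, G)

Start at A and follow images: A → H → C → A, giving the cycle (A, H, C).
Continuing from each remaining unvisited element yields (A, H, C)(B, F)(D, E, G).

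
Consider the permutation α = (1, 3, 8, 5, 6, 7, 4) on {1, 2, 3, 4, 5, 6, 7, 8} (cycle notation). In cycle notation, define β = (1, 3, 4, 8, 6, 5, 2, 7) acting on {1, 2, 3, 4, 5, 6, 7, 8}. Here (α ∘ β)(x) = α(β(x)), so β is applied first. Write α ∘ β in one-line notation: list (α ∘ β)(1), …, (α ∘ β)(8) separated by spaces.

8 4 1 5 2 6 3 7

(α ∘ β)(x) = α(β(x)). Computing each image: α(β(1)) = α(3) = 8, α(β(2)) = α(7) = 4, α(β(3)) = α(4) = 1, α(β(4)) = α(8) = 5, α(β(5)) = α(2) = 2, α(β(6)) = α(5) = 6, α(β(7)) = α(1) = 3, α(β(8)) = α(6) = 7.
Hence α ∘ β = [8 4 1 5 2 6 3 7].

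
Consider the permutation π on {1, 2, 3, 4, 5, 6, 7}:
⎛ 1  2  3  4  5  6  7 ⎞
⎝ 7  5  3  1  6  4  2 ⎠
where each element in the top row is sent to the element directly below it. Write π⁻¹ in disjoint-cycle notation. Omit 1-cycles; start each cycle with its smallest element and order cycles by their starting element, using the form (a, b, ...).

(1, 4, 6, 5, 2, 7)

First write π in disjoint cycles: (1, 7, 2, 5, 6, 4).
The inverse reverses every cycle; in canonical form, π⁻¹ = (1, 4, 6, 5, 2, 7).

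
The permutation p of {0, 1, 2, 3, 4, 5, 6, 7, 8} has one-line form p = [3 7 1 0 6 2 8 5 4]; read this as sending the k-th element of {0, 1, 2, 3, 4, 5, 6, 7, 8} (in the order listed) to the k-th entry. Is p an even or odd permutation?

even

In disjoint-cycle form the cycle lengths are 4, 3, 2.
A cycle of length ℓ contributes ℓ−1 transpositions, so p is a product of 3 + 2 + 1 = 6 transpositions — even.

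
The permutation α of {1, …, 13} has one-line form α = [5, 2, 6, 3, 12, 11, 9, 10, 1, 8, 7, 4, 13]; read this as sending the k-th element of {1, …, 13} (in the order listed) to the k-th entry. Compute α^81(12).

12

Tracing 12 → 4 → … returns to 12 after 9 steps, so 12 lies in a 9-cycle (1 5 12 4 3 6 11 7 9).
Powers repeat with period 9 on this cycle, and 81 mod 9 = 0, so α^81(12) = α^0(12).
So α^81(12) = 12.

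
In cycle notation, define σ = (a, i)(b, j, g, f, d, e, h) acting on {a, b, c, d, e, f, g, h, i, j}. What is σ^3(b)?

f

b lies in the 7-cycle (b, j, g, f, d, e, h).
Advancing 3 steps from b: b → j → g → f.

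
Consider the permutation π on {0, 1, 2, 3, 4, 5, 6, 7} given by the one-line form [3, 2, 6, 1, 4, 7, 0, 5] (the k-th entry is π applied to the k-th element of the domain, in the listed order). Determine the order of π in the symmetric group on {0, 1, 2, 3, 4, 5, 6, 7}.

10

Decomposing into disjoint cycles gives cycle lengths 5, 2, 1.
The order is lcm(5, 2) = 10.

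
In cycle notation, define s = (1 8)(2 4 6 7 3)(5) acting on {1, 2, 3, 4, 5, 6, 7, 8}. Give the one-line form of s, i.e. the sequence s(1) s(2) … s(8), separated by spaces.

Image by image: 1→8, 2→4, 3→2, 4→6, 5→5, 6→7, 7→3, 8→1.
Listing these in domain order gives 8 4 2 6 5 7 3 1.

8 4 2 6 5 7 3 1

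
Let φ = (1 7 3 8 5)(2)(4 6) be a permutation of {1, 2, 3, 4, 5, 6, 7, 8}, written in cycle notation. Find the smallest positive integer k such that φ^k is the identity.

The disjoint cycles have lengths 5, 2, 1.
The order is lcm(5, 2) = 10.

10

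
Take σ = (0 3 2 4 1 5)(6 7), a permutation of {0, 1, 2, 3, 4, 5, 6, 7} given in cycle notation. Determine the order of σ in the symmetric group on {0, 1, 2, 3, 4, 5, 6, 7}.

6

The disjoint cycles have lengths 6, 2.
The order of σ is the least common multiple of its cycle lengths: lcm(6, 2) = 6.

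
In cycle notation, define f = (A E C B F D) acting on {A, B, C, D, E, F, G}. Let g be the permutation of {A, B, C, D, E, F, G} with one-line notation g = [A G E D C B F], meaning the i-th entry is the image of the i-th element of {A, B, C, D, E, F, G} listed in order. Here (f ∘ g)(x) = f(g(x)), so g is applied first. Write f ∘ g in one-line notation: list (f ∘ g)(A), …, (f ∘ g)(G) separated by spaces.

(f ∘ g)(x) = f(g(x)). Computing each image: f(g(A)) = f(A) = E, f(g(B)) = f(G) = G, f(g(C)) = f(E) = C, f(g(D)) = f(D) = A, f(g(E)) = f(C) = B, f(g(F)) = f(B) = F, f(g(G)) = f(F) = D.
Hence f ∘ g = [E G C A B F D].

E G C A B F D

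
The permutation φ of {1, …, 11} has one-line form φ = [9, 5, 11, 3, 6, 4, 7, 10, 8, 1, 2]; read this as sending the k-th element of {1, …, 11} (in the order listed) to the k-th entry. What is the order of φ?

12

Writing φ as disjoint cycles, the cycle lengths are 6, 4, 1.
The order of φ is the least common multiple of its cycle lengths: lcm(6, 4) = 12.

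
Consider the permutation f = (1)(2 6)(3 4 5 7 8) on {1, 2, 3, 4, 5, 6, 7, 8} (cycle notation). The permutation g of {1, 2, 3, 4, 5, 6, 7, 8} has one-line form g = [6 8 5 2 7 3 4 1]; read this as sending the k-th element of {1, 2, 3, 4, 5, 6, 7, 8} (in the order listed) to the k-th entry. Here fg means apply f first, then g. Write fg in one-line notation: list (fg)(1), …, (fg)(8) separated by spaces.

(fg)(x) = g(f(x)). Computing each image: g(f(1)) = g(1) = 6, g(f(2)) = g(6) = 3, g(f(3)) = g(4) = 2, g(f(4)) = g(5) = 7, g(f(5)) = g(7) = 4, g(f(6)) = g(2) = 8, g(f(7)) = g(8) = 1, g(f(8)) = g(3) = 5.
Hence fg = [6 3 2 7 4 8 1 5].

6 3 2 7 4 8 1 5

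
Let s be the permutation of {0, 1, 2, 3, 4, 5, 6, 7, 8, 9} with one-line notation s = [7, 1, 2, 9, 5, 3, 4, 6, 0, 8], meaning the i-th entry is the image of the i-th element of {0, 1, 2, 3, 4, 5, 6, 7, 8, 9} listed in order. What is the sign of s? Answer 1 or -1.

-1

In disjoint-cycle form the cycle lengths are 8, 1, 1.
A cycle is odd iff its length is even; s has 1 even-length cycle, so sgn(s) = (−1)^1 and s is odd.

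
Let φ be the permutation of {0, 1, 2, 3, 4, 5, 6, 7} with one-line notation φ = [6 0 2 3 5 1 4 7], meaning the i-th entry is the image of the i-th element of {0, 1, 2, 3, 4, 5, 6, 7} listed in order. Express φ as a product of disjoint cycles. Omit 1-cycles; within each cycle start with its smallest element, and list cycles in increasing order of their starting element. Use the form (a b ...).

(0 6 4 5 1)

Start at 0 and follow images: 0 → 6 → 4 → 5 → 1 → 0, giving the cycle (0 6 4 5 1).
Continuing from each remaining unvisited element yields (0 6 4 5 1).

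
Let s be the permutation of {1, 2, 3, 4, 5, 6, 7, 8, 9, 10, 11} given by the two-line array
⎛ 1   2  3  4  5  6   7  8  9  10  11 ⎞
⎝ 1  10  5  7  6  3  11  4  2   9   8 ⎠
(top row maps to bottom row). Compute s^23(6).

Tracing 6 → 3 → … returns to 6 after 3 steps, so 6 lies in a 3-cycle (3, 5, 6).
On a 3-cycle, s^3 is the identity, so s^23 = s^2 there (23 ≡ 2 mod 3).
Stepping 2 places around the cycle: 6 → 3 → 5.

5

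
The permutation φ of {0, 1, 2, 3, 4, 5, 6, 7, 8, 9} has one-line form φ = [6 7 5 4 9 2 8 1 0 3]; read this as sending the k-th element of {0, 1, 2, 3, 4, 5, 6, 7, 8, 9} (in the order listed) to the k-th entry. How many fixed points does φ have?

0

No element satisfies φ(x) = x, so there are 0 fixed points.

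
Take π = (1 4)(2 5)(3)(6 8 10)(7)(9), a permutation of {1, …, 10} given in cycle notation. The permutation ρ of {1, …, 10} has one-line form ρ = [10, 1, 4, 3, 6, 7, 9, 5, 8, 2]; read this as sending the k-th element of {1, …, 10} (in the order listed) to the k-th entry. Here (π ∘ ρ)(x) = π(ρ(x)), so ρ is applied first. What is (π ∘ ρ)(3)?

1

ρ(3) = 4, then π(4) = 1; composing gives (π ∘ ρ)(3) = 1.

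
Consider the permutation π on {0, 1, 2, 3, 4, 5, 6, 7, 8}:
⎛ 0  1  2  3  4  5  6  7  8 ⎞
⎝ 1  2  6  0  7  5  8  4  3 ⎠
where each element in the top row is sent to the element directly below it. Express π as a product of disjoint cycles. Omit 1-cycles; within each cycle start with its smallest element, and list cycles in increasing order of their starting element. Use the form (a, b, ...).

From 0: 0 → 1 → 2 → 6 → 8 → 3 → 0, closing the cycle (0, 1, 2, 6, 8, 3).
Repeating from the next unused element and collecting all non-trivial cycles gives (0, 1, 2, 6, 8, 3)(4, 7).

(0, 1, 2, 6, 8, 3)(4, 7)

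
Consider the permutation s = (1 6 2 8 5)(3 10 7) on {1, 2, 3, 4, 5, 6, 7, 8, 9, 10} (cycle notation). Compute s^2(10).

10 lies in the 3-cycle (3 10 7).
Stepping 2 places around the cycle: 10 → 7 → 3.

3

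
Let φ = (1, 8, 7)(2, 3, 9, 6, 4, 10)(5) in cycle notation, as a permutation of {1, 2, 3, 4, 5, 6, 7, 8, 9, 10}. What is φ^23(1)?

7

1 lies in the 3-cycle (1, 8, 7).
Powers repeat with period 3 on this cycle, and 23 mod 3 = 2, so φ^23(1) = φ^2(1).
Stepping 2 places around the cycle: 1 → 8 → 7.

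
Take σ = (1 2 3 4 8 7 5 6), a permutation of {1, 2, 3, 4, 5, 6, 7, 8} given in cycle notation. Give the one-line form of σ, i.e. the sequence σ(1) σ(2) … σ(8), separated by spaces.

2 3 4 8 6 1 5 7

Image by image: 1→2, 2→3, 3→4, 4→8, 5→6, 6→1, 7→5, 8→7.
So the one-line form is 2 3 4 8 6 1 5 7.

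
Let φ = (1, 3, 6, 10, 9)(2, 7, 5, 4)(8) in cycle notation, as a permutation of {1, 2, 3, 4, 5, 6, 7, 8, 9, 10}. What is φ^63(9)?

9 lies in the 5-cycle (1, 3, 6, 10, 9).
Powers repeat with period 5 on this cycle, and 63 mod 5 = 3, so φ^63(9) = φ^3(9).
Advancing 3 steps from 9: 9 → 1 → 3 → 6.

6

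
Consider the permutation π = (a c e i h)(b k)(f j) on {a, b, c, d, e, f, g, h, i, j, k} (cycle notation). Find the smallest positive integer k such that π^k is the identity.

The disjoint cycles have lengths 5, 2, 2, 1, 1.
The order is lcm(5, 2, 2) = 10.

10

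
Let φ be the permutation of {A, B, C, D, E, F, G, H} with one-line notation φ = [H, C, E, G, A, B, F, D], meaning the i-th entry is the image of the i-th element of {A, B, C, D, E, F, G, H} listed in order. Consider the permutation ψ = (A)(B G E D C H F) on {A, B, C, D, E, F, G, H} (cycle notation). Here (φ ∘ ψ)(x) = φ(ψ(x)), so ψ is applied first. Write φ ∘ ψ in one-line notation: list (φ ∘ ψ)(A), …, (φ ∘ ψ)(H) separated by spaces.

(φ ∘ ψ)(x) = φ(ψ(x)). Computing each image: φ(ψ(A)) = φ(A) = H, φ(ψ(B)) = φ(G) = F, φ(ψ(C)) = φ(H) = D, φ(ψ(D)) = φ(C) = E, φ(ψ(E)) = φ(D) = G, φ(ψ(F)) = φ(B) = C, φ(ψ(G)) = φ(E) = A, φ(ψ(H)) = φ(F) = B.
Hence φ ∘ ψ = [H F D E G C A B].

H F D E G C A B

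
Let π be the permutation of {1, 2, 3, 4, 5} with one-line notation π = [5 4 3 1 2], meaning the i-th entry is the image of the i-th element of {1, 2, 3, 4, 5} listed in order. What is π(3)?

3 is element number 3 of the domain, and entry number 3 of the one-line form is 3, so π(3) = 3.

3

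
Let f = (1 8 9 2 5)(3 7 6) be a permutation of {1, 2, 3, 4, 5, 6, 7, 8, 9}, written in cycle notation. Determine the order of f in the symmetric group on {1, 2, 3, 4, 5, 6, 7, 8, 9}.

15

The cycle type of f is (5, 3, 1).
Since disjoint cycles commute, ord(f) = lcm(5, 3) = 15.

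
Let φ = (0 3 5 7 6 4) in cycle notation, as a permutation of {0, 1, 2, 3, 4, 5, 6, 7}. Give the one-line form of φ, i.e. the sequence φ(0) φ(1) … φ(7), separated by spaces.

Each element maps to the next entry in its cycle (wrapping to the front): 0↦3, 1↦1, 2↦2, 3↦5, 4↦0, 5↦7, 6↦4, 7↦6.
So the one-line form is 3 1 2 5 0 7 4 6.

3 1 2 5 0 7 4 6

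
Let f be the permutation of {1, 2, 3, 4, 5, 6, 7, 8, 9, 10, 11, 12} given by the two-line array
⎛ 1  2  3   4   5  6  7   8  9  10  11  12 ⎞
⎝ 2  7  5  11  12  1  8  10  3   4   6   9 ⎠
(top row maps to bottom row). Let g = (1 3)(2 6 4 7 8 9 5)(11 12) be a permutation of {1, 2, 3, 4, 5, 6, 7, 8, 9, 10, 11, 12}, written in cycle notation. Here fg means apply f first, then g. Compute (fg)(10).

7

f(10) = 4, then g(4) = 7; composing gives (fg)(10) = 7.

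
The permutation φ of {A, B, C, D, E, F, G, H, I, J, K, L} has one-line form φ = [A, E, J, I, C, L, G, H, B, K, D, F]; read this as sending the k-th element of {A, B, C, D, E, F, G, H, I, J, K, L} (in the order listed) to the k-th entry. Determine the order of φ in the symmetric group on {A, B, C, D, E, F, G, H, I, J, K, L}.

The disjoint-cycle form of φ has cycle lengths 7, 2, 1, 1, 1.
The order of φ is the least common multiple of its cycle lengths: lcm(7, 2) = 14.

14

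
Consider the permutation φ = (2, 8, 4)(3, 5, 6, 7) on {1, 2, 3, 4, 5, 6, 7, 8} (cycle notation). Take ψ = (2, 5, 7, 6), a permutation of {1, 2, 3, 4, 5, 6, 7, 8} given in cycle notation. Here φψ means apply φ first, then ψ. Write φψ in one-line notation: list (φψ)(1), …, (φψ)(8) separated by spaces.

1 8 7 5 2 6 3 4

Chase each element through φ then ψ: 1 → 1 → 1; 2 → 8 → 8; 3 → 5 → 7; 4 → 2 → 5; 5 → 6 → 2; 6 → 7 → 6; 7 → 3 → 3; 8 → 4 → 4.
Collecting the images, φψ = [1 8 7 5 2 6 3 4].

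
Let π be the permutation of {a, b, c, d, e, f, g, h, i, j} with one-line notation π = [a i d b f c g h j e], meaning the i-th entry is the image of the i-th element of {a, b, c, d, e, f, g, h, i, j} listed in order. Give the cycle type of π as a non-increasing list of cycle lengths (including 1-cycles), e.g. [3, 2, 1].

The disjoint cycles are (a)(b, i, j, e, f, c, d)(g)(h), with lengths 7, 1, 1, 1 in non-increasing order.

[7, 1, 1, 1]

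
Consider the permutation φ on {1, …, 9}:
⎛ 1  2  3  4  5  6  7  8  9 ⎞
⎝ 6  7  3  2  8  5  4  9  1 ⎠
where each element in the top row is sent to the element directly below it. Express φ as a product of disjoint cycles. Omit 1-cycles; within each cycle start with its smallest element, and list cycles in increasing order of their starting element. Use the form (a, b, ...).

From 1: 1 → 6 → 5 → 8 → 9 → 1, closing the cycle (1, 6, 5, 8, 9).
Continuing from each remaining unvisited element yields (1, 6, 5, 8, 9)(2, 7, 4).

(1, 6, 5, 8, 9)(2, 7, 4)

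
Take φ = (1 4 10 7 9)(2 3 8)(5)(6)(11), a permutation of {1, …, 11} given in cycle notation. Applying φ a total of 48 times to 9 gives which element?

10

9 lies in the 5-cycle (1 4 10 7 9).
Since the cycle has length 5, φ^48 acts on it the same as φ^3 (48 mod 5 = 3).
Stepping 3 places around the cycle: 9 → 1 → 4 → 10.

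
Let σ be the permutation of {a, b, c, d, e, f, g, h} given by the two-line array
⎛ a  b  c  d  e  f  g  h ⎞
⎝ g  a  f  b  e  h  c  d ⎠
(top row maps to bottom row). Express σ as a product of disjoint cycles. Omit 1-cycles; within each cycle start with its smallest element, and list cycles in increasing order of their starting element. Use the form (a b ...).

(a g c f h d b)

From a: a → g → c → f → h → d → b → a, closing the cycle (a g c f h d b).
Repeating from the next unused element and collecting all non-trivial cycles gives (a g c f h d b).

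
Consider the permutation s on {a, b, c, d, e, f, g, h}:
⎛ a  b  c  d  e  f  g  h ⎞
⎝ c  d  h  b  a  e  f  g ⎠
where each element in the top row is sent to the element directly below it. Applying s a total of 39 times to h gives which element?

Tracing h → g → … returns to h after 6 steps, so h lies in a 6-cycle (a c h g f e).
On a 6-cycle, s^6 is the identity, so s^39 = s^3 there (39 ≡ 3 mod 6).
Stepping 3 places around the cycle: h → g → f → e.

e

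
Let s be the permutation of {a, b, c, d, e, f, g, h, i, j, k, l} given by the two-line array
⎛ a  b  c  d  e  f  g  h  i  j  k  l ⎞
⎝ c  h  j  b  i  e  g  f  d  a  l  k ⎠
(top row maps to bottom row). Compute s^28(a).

Tracing a → c → … returns to a after 3 steps, so a lies in a 3-cycle (a c j).
Since the cycle has length 3, s^28 acts on it the same as s^1 (28 mod 3 = 1).
Stepping 1 place around the cycle: a → c.

c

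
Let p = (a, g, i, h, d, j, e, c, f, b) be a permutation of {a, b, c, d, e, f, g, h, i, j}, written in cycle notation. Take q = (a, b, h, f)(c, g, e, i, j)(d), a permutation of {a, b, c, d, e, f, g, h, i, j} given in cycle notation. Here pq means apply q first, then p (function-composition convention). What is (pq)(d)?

q(d) = d, then p(d) = j; composing gives (pq)(d) = j.

j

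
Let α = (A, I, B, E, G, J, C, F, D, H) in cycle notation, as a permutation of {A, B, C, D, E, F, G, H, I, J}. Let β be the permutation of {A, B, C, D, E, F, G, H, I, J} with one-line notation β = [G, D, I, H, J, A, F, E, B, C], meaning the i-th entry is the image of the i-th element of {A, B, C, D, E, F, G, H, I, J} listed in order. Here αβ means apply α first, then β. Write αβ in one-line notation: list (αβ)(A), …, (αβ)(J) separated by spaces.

B J A E F H C G D I

(αβ)(x) = β(α(x)). Computing each image: β(α(A)) = β(I) = B, β(α(B)) = β(E) = J, β(α(C)) = β(F) = A, β(α(D)) = β(H) = E, β(α(E)) = β(G) = F, β(α(F)) = β(D) = H, β(α(G)) = β(J) = C, β(α(H)) = β(A) = G, β(α(I)) = β(B) = D, β(α(J)) = β(C) = I.
Hence αβ = [B J A E F H C G D I].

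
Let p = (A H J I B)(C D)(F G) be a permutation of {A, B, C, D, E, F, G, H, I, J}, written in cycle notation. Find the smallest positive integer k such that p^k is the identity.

10

The disjoint cycles have lengths 5, 2, 2, 1.
Since disjoint cycles commute, ord(p) = lcm(5, 2, 2) = 10.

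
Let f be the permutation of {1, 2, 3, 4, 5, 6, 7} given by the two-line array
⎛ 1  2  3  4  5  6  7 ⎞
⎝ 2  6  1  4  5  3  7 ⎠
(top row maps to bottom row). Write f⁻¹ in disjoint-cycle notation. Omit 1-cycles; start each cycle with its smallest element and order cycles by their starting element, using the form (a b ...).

First write f in disjoint cycles: (1 2 6 3).
The inverse reverses every cycle; in canonical form, f⁻¹ = (1 3 6 2).

(1 3 6 2)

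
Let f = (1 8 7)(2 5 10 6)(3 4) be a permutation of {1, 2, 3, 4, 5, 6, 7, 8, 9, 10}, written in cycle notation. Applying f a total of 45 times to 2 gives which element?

2 lies in the 4-cycle (2 5 10 6).
Since the cycle has length 4, f^45 acts on it the same as f^1 (45 mod 4 = 1).
Advancing 1 step from 2: 2 → 5.

5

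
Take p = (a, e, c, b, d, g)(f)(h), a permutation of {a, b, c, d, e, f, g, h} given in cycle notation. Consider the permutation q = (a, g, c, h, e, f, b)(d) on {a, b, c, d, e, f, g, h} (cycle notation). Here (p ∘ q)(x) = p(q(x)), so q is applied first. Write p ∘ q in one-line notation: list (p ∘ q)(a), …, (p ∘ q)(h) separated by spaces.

a e h g f d b c

(p ∘ q)(x) = p(q(x)). Computing each image: p(q(a)) = p(g) = a, p(q(b)) = p(a) = e, p(q(c)) = p(h) = h, p(q(d)) = p(d) = g, p(q(e)) = p(f) = f, p(q(f)) = p(b) = d, p(q(g)) = p(c) = b, p(q(h)) = p(e) = c.
Hence p ∘ q = [a e h g f d b c].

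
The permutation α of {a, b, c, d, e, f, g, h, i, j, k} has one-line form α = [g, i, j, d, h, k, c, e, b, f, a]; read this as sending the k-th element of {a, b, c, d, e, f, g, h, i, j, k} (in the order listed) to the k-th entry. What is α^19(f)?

k

Tracing f → k → … returns to f after 6 steps, so f lies in a 6-cycle (a g c j f k).
Powers repeat with period 6 on this cycle, and 19 mod 6 = 1, so α^19(f) = α^1(f).
Advancing 1 step from f: f → k.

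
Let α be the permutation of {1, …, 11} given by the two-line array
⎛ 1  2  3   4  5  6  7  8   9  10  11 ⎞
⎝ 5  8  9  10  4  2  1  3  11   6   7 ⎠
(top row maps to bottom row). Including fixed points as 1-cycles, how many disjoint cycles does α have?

1

The cycle decomposition is (1 5 4 10 6 2 8 3 9 11 7), which has 1 cycle (counting 1-cycles).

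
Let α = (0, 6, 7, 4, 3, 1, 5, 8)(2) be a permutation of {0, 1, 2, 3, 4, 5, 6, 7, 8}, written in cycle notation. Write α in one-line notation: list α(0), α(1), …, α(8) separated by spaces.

Image by image: 0↦6, 1↦5, 2↦2, 3↦1, 4↦3, 5↦8, 6↦7, 7↦4, 8↦0.
So the one-line form is 6 5 2 1 3 8 7 4 0.

6 5 2 1 3 8 7 4 0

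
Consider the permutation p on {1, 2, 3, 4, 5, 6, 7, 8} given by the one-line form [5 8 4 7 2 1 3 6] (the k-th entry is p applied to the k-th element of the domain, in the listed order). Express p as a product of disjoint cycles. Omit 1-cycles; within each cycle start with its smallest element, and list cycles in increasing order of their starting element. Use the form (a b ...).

Iterating p from 1 gives 1 → 5 → 2 → 8 → 6 → 1; that is the 5-cycle (1 5 2 8 6).
Continuing from each remaining unvisited element yields (1 5 2 8 6)(3 4 7).

(1 5 2 8 6)(3 4 7)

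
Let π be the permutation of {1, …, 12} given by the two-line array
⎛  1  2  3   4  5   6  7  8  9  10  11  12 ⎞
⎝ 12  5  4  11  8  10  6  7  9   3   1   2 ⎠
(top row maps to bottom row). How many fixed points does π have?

The fixed points (elements with π(x) = x) are {9}, so there is 1.

1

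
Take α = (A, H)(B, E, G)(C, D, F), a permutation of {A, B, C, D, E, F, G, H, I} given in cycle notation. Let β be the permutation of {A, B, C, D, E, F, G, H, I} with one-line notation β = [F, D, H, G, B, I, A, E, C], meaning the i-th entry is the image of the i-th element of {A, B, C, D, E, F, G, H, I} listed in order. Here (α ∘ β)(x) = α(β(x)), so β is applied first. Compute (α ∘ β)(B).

(α ∘ β)(B) = α(β(B)). β(B) = D, then α(D) = F. So (α ∘ β)(B) = F.

F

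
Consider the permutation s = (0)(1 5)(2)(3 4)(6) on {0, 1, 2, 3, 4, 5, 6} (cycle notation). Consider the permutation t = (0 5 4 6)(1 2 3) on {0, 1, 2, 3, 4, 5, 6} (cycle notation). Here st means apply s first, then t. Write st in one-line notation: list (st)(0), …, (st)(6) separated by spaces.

(st)(x) = t(s(x)). Computing each image: t(s(0)) = t(0) = 5, t(s(1)) = t(5) = 4, t(s(2)) = t(2) = 3, t(s(3)) = t(4) = 6, t(s(4)) = t(3) = 1, t(s(5)) = t(1) = 2, t(s(6)) = t(6) = 0.
Hence st = [5 4 3 6 1 2 0].

5 4 3 6 1 2 0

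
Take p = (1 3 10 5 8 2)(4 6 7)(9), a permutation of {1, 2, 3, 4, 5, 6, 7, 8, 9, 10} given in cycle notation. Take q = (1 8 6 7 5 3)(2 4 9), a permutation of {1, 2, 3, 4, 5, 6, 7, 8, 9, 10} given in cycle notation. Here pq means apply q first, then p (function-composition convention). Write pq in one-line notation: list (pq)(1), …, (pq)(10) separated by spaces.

(pq)(x) = p(q(x)). Computing each image: p(q(1)) = p(8) = 2, p(q(2)) = p(4) = 6, p(q(3)) = p(1) = 3, p(q(4)) = p(9) = 9, p(q(5)) = p(3) = 10, p(q(6)) = p(7) = 4, p(q(7)) = p(5) = 8, p(q(8)) = p(6) = 7, p(q(9)) = p(2) = 1, p(q(10)) = p(10) = 5.
Hence pq = [2 6 3 9 10 4 8 7 1 5].

2 6 3 9 10 4 8 7 1 5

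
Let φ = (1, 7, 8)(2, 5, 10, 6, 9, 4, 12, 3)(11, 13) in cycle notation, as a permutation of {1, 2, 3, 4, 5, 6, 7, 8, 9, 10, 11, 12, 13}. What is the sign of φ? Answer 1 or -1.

1

The cycle lengths are 8, 3, 2.
A cycle is odd iff its length is even; φ has 2 even-length cycles, so sgn(φ) = (−1)^2 and φ is even.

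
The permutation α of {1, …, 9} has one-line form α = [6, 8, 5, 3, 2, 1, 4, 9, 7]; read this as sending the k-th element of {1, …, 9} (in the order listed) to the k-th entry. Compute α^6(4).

Tracing 4 → 3 → … returns to 4 after 7 steps, so 4 lies in a 7-cycle (2, 8, 9, 7, 4, 3, 5).
Advancing 6 steps from 4: 4 → 3 → 5 → 2 → 8 → 9 → 7.

7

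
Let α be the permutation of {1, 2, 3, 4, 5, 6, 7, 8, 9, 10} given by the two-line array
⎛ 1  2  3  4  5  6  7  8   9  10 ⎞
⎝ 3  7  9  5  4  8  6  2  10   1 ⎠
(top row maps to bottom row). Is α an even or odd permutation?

In disjoint-cycle form the cycle lengths are 4, 4, 2.
A cycle of length ℓ contributes ℓ−1 transpositions, so α is a product of 3 + 3 + 1 = 7 transpositions — odd.

odd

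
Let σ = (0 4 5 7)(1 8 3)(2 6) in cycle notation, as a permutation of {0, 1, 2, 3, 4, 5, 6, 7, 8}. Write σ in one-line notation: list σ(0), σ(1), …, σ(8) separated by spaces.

Each element maps to the next entry in its cycle (wrapping to the front): 0↦4, 1↦8, 2↦6, 3↦1, 4↦5, 5↦7, 6↦2, 7↦0, 8↦3.
So the one-line form is 4 8 6 1 5 7 2 0 3.

4 8 6 1 5 7 2 0 3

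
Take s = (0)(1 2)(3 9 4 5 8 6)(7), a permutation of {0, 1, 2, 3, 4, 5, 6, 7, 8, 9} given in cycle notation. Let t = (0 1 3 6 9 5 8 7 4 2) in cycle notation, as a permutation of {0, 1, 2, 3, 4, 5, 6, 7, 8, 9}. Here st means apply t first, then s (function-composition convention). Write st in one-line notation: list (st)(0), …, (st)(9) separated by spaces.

For each element, apply t then s: 0 → 1 → 2; 1 → 3 → 9; 2 → 0 → 0; 3 → 6 → 3; 4 → 2 → 1; 5 → 8 → 6; 6 → 9 → 4; 7 → 4 → 5; 8 → 7 → 7; 9 → 5 → 8.
So st in one-line form is 2 9 0 3 1 6 4 5 7 8.

2 9 0 3 1 6 4 5 7 8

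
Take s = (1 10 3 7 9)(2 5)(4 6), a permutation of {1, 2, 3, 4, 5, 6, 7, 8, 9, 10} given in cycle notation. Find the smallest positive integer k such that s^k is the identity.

The cycle type of s is (5, 2, 2, 1).
Since disjoint cycles commute, ord(s) = lcm(5, 2, 2) = 10.

10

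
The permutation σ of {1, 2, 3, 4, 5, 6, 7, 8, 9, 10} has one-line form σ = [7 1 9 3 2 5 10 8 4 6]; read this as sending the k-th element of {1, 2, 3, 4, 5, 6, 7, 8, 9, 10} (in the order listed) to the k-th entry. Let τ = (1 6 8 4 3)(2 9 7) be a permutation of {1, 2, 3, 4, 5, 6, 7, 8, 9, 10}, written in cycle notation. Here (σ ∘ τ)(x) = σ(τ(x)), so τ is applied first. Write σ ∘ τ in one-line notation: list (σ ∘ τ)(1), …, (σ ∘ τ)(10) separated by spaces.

(σ ∘ τ)(x) = σ(τ(x)). Computing each image: σ(τ(1)) = σ(6) = 5, σ(τ(2)) = σ(9) = 4, σ(τ(3)) = σ(1) = 7, σ(τ(4)) = σ(3) = 9, σ(τ(5)) = σ(5) = 2, σ(τ(6)) = σ(8) = 8, σ(τ(7)) = σ(2) = 1, σ(τ(8)) = σ(4) = 3, σ(τ(9)) = σ(7) = 10, σ(τ(10)) = σ(10) = 6.
Hence σ ∘ τ = [5 4 7 9 2 8 1 3 10 6].

5 4 7 9 2 8 1 3 10 6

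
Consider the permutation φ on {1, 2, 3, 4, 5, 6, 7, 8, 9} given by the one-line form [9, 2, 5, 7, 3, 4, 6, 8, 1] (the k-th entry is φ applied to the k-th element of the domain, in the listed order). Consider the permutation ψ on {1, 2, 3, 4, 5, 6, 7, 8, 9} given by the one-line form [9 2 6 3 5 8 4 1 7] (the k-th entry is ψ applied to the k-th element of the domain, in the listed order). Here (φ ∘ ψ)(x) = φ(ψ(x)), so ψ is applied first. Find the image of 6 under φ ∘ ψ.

(φ ∘ ψ)(6) = φ(ψ(6)). ψ(6) = 8, then φ(8) = 8. So (φ ∘ ψ)(6) = 8.

8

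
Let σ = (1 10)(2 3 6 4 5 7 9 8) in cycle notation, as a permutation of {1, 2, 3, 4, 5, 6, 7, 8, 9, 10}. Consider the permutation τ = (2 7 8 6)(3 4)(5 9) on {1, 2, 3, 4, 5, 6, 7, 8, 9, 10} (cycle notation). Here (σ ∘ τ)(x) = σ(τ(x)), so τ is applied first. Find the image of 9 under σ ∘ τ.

(σ ∘ τ)(9) = σ(τ(9)). τ(9) = 5, then σ(5) = 7. So (σ ∘ τ)(9) = 7.

7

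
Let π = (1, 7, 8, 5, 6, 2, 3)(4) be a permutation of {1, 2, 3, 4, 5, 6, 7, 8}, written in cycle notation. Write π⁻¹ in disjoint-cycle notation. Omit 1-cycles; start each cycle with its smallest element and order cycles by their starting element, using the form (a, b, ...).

If π sends a → b within a cycle, π⁻¹ sends b → a; equivalently, reverse each cycle.
After reversing and putting each cycle's least element first, π⁻¹ = (1, 3, 2, 6, 5, 8, 7).

(1, 3, 2, 6, 5, 8, 7)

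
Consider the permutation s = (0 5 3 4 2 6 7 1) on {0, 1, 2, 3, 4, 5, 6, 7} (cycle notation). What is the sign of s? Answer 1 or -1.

The cycle lengths are 8.
A cycle is odd iff its length is even; s has 1 even-length cycle, so sgn(s) = (−1)^1 and s is odd.

-1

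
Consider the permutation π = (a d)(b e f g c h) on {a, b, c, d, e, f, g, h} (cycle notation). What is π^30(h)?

h

h lies in the 6-cycle (b e f g c h).
Since the cycle has length 6, π^30 acts on it the same as π^0 (30 mod 6 = 0).
So π^30(h) = h.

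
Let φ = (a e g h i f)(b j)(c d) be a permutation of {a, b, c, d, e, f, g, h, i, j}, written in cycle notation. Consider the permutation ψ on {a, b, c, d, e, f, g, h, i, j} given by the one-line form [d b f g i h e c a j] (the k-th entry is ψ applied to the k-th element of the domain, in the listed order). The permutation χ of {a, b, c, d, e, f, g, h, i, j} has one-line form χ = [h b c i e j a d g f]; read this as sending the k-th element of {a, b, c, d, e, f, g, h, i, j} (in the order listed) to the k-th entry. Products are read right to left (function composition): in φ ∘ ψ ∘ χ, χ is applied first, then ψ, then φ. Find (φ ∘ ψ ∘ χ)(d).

e

Apply the permutations in order: χ(d) = i, then ψ(i) = a, then φ(a) = e. So (φ ∘ ψ ∘ χ)(d) = e.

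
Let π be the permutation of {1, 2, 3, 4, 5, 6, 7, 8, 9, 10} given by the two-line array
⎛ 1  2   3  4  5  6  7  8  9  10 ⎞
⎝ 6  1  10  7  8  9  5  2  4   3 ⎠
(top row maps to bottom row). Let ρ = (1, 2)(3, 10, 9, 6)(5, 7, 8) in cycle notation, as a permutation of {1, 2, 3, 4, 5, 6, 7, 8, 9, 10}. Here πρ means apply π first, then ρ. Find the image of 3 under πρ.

9

(πρ)(3) = ρ(π(3)). π(3) = 10, then ρ(10) = 9. So (πρ)(3) = 9.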